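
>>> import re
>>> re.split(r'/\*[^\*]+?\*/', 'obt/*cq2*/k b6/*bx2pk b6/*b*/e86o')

Each match becomes a cut point; 3 segments remain.

['obt', 'k b6/*bx2pk b6', 'e86o']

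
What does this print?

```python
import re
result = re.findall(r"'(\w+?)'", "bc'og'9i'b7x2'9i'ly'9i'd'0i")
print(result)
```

`findall` collects group 1 from each match (4 total).

['og', 'b7x2', 'ly', 'd']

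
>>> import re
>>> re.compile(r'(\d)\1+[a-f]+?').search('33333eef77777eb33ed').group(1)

The backreference `\1` re-matches whatever the first group consumed, character for character.
Unlike `match`, `search` isn't anchored — it looks for the pattern anywhere in the string.
The match spans [0:6] → '33333e'.
Captured: group 1 = '3'.

'3'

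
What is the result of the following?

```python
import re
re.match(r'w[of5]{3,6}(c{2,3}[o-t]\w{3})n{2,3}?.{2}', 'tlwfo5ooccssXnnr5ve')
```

None

This matches the literal 'w', then 3 to 6 of one of [of5]; then 2 to 3 of a literal 'c', then a character in [o-t], then exactly 3 of a word character (captured); then 2 to 3 of a literal 'n' (lazy), then exactly 2 of any character.
With `match`, the pattern is implicitly anchored at the beginning.
Here the string doesn't start with a match, so the call returns None.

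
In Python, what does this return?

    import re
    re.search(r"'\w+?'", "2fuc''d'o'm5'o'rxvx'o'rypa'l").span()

(5, 8)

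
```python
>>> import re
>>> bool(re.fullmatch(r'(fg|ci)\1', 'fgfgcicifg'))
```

False

After group 1 captures some text, `\1` only succeeds where that same text appears again.
`fullmatch` succeeds only if the pattern covers the string from start to end.
Here there's no way to consume every character, so the call returns None, and `bool(None)` is False.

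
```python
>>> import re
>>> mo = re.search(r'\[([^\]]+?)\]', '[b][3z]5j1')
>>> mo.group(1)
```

'b'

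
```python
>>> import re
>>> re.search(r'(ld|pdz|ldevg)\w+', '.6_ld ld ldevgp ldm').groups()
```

Branches in `(...|...)` are attempted left-to-right; the first branch that allows the whole pattern to succeed is taken.
Unlike `match`, `search` isn't anchored — it looks for the pattern anywhere in the string.
The match spans [9:15] → 'ldevgp'.
Captured: group 1 = 'ld'.

('ld',)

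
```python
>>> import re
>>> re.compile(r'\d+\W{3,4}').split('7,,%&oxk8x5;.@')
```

Pattern: one or more of a digit; then 3 to 4 of a non-word character.
Matches to split on: at [0:5] → '7,,%&'; at [10:14] → '5;.@'.
Each match becomes a cut point; 3 segments remain.

['', 'oxk8x', '']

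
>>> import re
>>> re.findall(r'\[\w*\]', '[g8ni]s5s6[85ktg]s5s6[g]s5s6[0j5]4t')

['[g8ni]', '[85ktg]', '[g]', '[0j5]']

Walking the string: at [0:6] → '[g8ni]'; at [10:17] → '[85ktg]'; at [21:24] → '[g]'; at [28:33] → '[0j5]'.
With no groups in the pattern, `findall` gives back each whole match — 4 here.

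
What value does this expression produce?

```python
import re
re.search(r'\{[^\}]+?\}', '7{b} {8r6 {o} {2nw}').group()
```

The match spans [1:4] → '{b}'.

'{b}'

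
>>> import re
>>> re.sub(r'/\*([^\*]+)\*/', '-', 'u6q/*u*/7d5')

'u6q-7d5'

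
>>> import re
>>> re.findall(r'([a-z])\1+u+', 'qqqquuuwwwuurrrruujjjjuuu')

['q', 'w', 'r', 'j']

A backreference is literal: `\1` must see the identical characters the first group matched.
Walking the string: at [0:7] match 'qqqquuu', group 1 = 'q'; at [7:12] match 'wwwuu', group 1 = 'w'; at [12:18] match 'rrrruu', group 1 = 'r'; at [18:25] match 'jjjjuuu', group 1 = 'j'.
With a single group, `findall` returns only what that group captured — 4 items.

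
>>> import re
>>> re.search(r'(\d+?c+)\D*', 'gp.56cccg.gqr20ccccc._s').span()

The pattern matches one or more of a digit (lazy), then one or more of the literal 'c' (captured); then zero or more of a non-digit.
The match spans [3:13] → '56cccg.gqr'.

(3, 13)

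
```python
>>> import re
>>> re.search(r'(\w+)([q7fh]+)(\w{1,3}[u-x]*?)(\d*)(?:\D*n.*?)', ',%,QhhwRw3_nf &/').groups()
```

('Qh', 'h', 'wRw', '3')

This matches one or more of a word character (captured); then one or more of one of [q7fh] (captured); then 1 to 3 of a word character, then zero or more of a character in [u-x] (lazy) (captured); then zero or more of a digit (captured); then zero or more of a non-digit, then a literal 'n', then zero or more of any character (lazy) (non-capturing group).
A `+?`/`*?`/`{m,n}?` starts at its minimum and grows only as far as needed for what follows to match.
Unlike `match`, `search` isn't anchored — it looks for the pattern anywhere in the string.
The match spans [3:12] → 'QhhwRw3_n'.
Captured: group 1 = 'Qh', group 2 = 'h', group 3 = 'wRw', group 4 = '3'.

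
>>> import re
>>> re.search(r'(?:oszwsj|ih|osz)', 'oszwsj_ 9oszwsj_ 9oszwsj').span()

(0, 6)

Branches in `(...|...)` are attempted left-to-right; the first branch that allows the whole pattern to succeed is taken.
The match spans [0:6] → 'oszwsj'.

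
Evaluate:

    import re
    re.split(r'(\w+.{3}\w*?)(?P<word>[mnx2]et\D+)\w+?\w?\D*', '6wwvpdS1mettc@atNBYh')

['', '6wwvpdS1', 'mettc@atNBY', '']

The pattern matches one or more of a word character, then exactly 3 of any character, then zero or more of a word character (lazy) (captured); then one of [mnx2], then the literal 'et', then one or more of a non-digit (captured as 'word'); then one or more of a word character (lazy), then optionally a word character, then zero or more of a non-digit.
Matches to split on: at [0:20] → '6wwvpdS1mettc@atNBYh'.
Because the pattern has a capturing group, `split` also inserts each captured text between the pieces.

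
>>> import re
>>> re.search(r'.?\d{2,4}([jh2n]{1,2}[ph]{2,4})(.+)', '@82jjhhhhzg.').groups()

The match spans [0:12] → '@82jjhhhhzg.'.
Captured: group 1 = 'jjhhhh', group 2 = 'zg.'.

('jjhhhh', 'zg.')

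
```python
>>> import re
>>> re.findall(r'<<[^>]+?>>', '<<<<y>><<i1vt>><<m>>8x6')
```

`findall` yields the raw match text (3 of them) because the pattern has no groups.

['<<<<y>>', '<<i1vt>>', '<<m>>']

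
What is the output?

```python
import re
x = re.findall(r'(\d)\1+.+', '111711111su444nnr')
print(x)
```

A backreference is literal: `\1` must see the identical characters the first group matched.
Walking the string: at [0:17] match '111711111su444nnr', group 1 = '1'.
`findall` collects group 1 from the one match (1 total).

['1']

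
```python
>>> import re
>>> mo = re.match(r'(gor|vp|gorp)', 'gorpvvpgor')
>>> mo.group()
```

Alternation tries branches left to right and keeps the first one that lets the overall match succeed at that position.
With `match`, the pattern is implicitly anchored at the beginning.
The match spans [0:3] → 'gor'.
Captured: group 1 = 'gor'.

'gor'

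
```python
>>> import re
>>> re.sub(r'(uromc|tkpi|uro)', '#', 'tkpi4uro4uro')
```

Matches: at [0:4] → 'tkpi'; at [5:8] → 'uro'; at [9:12] → 'uro'.
Every occurrence is swapped for '#'.

'#4#4#'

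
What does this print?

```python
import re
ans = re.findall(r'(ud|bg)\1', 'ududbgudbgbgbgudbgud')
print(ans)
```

['ud', 'bg']

The backreference `\1` re-matches whatever the first group consumed, character for character.
`findall` collects group 1 from each match (2 total).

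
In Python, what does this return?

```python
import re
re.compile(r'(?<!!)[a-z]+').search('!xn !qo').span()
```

The negative lookahead/lookbehind blocks any match where the forbidden context is present.
`search` walks the string left to right and returns the first match it finds.
The match spans [2:3] → 'n'.

(2, 3)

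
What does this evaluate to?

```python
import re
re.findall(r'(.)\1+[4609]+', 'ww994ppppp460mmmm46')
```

['w', 'p', 'm']

The backreference `\1` re-matches whatever the first group consumed, character for character.
Scanning left to right: at [0:5] match 'ww994', group 1 = 'w'; at [5:13] match 'ppppp460', group 1 = 'p'; at [13:19] match 'mmmm46', group 1 = 'm'.
One capturing group, so `findall` returns just the captured substring from each match — 3 in all.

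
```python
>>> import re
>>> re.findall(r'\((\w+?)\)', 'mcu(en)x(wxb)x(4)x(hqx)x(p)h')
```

Matches: at [3:7] match '(en)', group 1 = 'en'; at [8:13] match '(wxb)', group 1 = 'wxb'; at [14:17] match '(4)', group 1 = '4'; at [18:23] match '(hqx)', group 1 = 'hqx'; at [24:27] match '(p)', group 1 = 'p'.
With a single group, `findall` returns only what that group captured — 5 items.

['en', 'wxb', '4', 'hqx', 'p']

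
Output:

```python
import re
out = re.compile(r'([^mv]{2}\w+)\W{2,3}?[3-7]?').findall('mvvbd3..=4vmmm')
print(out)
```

['bd3']

Pattern: exactly 2 of any character except [mv], then one or more of a word character (captured); then 2 to 3 of a non-word character (lazy), then optionally a character in [3-7].
`findall` collects group 1 from the one match (1 total).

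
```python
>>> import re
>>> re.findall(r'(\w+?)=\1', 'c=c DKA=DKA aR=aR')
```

['c', 'DKA', 'aR']

After group 1 captures some text, `\1` only succeeds where that same text appears again.
Scanning left to right: at [0:3] match 'c=c', group 1 = 'c'; at [4:11] match 'DKA=DKA', group 1 = 'DKA'; at [12:17] match 'aR=aR', group 1 = 'aR'.
With a single group, `findall` returns only what that group captured — 3 items.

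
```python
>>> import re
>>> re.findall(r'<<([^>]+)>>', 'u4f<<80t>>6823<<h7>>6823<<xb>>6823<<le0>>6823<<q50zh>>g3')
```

Matches: at [3:10] match '<<80t>>', group 1 = '80t'; at [14:20] match '<<h7>>', group 1 = 'h7'; at [24:30] match '<<xb>>', group 1 = 'xb'; at [34:41] match '<<le0>>', group 1 = 'le0'; at [45:54] match '<<q50zh>>', group 1 = 'q50zh'.
One capturing group, so `findall` returns just the captured substring from each match — 5 in all.

['80t', 'h7', 'xb', 'le0', 'q50zh']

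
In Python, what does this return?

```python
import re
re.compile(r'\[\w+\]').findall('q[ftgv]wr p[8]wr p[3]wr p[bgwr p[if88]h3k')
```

['[ftgv]', '[8]', '[3]', '[if88]']

Since nothing is captured, `findall` lists the 4 matched substrings directly.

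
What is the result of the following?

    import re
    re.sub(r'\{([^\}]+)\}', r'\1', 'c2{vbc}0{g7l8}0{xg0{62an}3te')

Each match is replaced using the text its own group 1 captured.

'c2vbc0g7l80xg0{62an3te'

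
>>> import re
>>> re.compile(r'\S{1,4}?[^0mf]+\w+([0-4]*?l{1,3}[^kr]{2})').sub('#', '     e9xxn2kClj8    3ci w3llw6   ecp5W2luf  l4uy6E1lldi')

'     #  #'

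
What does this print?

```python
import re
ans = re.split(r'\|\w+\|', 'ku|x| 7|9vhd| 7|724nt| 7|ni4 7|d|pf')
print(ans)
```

['ku', ' 7', ' 7', ' 7|ni4 7', 'pf']

Matches to split on: at [2:5] → '|x|'; at [7:13] → '|9vhd|'; at [15:22] → '|724nt|'; at [30:33] → '|d|'.
`split` removes every match and returns the 5 fragments in between.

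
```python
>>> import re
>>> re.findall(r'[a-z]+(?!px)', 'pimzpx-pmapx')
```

['pimzpx', 'pmapx']

A negative assertion filters positions out without eating any characters.
Walking the string: at [0:6] → 'pimzpx'; at [7:12] → 'pmapx'.
With no groups in the pattern, `findall` gives back each whole match — 2 here.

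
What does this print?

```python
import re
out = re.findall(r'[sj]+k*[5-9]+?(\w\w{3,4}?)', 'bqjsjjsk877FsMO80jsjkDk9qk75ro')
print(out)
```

The pattern matches one or more of one of [sj], then zero or more of the literal 'k', then one or more of a character in [5-9] (lazy); then a word character, then 3 to 4 of a word character (lazy) (captured).
Scanning left to right: at [2:13] match 'jsjjsk877Fs', group 1 = '77Fs'.
Because there's exactly one group, `findall` drops the full match and keeps group 1 from the one hit.

['77Fs']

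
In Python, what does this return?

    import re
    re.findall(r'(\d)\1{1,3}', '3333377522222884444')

['3', '7', '2', '8', '4']

A backreference is literal: `\1` must see the identical characters the first group matched.
Walking the string: at [0:4] match '3333', group 1 = '3'; at [5:7] match '77', group 1 = '7'; at [8:12] match '2222', group 1 = '2'; at [13:15] match '88', group 1 = '8'; at [15:19] match '4444', group 1 = '4'.
`findall` collects group 1 from each match (5 total).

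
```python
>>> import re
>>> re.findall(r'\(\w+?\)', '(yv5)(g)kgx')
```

['(yv5)', '(g)']

Matches: at [0:5] → '(yv5)'; at [5:8] → '(g)'.
`findall` yields the raw match text (2 of them) because the pattern has no groups.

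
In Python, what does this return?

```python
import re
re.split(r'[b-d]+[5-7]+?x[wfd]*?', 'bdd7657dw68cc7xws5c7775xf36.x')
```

['bdd7657dw68', 'ws5', 'f36.x']

This matches one or more of a character in [b-d]; then one or more of a character in [5-7] (lazy); then the literal 'x', then zero or more of one of [wfd] (lazy).
A non-greedy quantifier consumes as few characters as it can — just enough that the remainder of the pattern still matches from where it stops; whatever follows it matches normally.
Matches to split on: at [11:15] → 'cc7x'; at [18:24] → 'c7775x'.
Each match becomes a cut point; 3 segments remain.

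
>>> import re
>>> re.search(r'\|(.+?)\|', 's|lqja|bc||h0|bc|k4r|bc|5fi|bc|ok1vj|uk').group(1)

A `+?`/`*?`/`{m,n}?` starts at its minimum and grows only as far as needed for what follows to match.
Unlike `match`, `search` isn't anchored — it looks for the pattern anywhere in the string.
The match spans [1:7] → '|lqja|'.
Captured: group 1 = 'lqja'.

'lqja'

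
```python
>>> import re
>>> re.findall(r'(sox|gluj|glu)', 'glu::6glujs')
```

['glu', 'gluj']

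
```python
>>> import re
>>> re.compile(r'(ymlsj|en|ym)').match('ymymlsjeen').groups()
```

('ym',)

The match spans [0:2] → 'ym'.
Captured: group 1 = 'ym'.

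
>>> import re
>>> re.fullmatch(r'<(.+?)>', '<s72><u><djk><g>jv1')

None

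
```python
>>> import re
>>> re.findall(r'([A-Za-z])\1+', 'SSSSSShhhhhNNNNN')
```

['S', 'h', 'N']

The backreference `\1` re-matches whatever the first group consumed, character for character.
`findall` collects group 1 from each match (3 total).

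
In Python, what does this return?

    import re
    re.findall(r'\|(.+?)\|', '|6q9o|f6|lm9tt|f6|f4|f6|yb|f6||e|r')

Because the quantifier is non-greedy, it stops expanding at the earliest point where the rest of the pattern can succeed.
Because there's exactly one group, `findall` drops the full match and keeps group 1 from each hit.

['6q9o', 'lm9tt', 'f4', 'yb', '|e']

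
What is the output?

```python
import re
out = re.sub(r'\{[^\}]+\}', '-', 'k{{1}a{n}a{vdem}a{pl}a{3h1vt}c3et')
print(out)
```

k-a-a-a-a-c3et

Matches: at [1:5] → '{{1}'; at [6:9] → '{n}'; at [10:16] → '{vdem}'; at [17:21] → '{pl}'; at [22:29] → '{3h1vt}'.
`sub` substitutes '-' at each match site.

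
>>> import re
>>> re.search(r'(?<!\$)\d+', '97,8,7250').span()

The negative lookaround is zero-width — it rules out positions where the adjacent text would match, without consuming anything.
`re.search` tries every starting position until one works.
The match spans [0:2] → '97'.

(0, 2)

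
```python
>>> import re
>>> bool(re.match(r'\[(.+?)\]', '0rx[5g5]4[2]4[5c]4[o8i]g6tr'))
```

False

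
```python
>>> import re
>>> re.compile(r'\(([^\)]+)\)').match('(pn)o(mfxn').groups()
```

('pn',)

The match spans [0:4] → '(pn)'.
Captured: group 1 = 'pn'.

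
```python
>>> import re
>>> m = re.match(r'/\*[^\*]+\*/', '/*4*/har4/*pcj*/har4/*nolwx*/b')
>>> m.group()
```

'/*4*/'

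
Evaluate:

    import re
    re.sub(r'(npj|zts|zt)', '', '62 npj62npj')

Every occurrence is swapped for ''.

'62 62'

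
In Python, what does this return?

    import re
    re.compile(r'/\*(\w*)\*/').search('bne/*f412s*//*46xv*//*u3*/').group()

`re.search` scans for the first position where the pattern succeeds.
The match spans [3:12] → '/*f412s*/'.
Captured: group 1 = 'f412s'.

'/*f412s*/'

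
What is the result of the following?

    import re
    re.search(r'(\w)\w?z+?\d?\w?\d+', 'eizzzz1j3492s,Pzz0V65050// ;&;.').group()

A non-greedy quantifier consumes as few characters as it can — just enough that the remainder of the pattern still matches from where it stops; whatever follows it matches normally.
The match spans [0:7] → 'eizzzz1'.

'eizzzz1'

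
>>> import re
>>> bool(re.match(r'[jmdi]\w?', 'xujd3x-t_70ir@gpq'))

False

`match` is anchored at position 0; if the pattern doesn't fit there, it returns None.
Here the pattern fails at index 0, so the call returns None, and `bool(None)` is False.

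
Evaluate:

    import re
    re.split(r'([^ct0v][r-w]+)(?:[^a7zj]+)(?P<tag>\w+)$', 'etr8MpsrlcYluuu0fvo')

['', 'etr', 'o', '']

This matches any character except [ct0v], then one or more of a character in [r-w] (captured); then one or more of any character except [a7zj] (non-capturing group); then one or more of a word character (captured as 'tag'); then anchored at the end.
Matches to split on: at [0:19] → 'etr8MpsrlcYluuu0fvo'.
`re.split` interleaves the captured-group text with the surrounding fragments.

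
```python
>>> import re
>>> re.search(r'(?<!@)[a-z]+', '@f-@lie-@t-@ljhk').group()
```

'ie'

The negative lookahead/lookbehind blocks any match where the forbidden context is present.
`search` walks the string left to right and returns the first match it finds.
The match spans [5:7] → 'ie'.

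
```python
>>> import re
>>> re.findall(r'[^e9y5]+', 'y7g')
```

['7g']

The pattern matches one or more of any character except [e9y5].
No capturing groups, so `findall` returns the 1 full match string.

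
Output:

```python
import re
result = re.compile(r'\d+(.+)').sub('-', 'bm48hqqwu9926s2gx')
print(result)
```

The pattern matches one or more of a digit; then one or more of any character (captured).
Every occurrence is swapped for '-'.

bm-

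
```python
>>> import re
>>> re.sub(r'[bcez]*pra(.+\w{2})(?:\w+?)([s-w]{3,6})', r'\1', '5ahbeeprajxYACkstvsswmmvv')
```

The pattern matches zero or more of one of [bcez], then the literal 'pra'; then one or more of any character, then exactly 2 of a word character (captured); then one or more of a word character (lazy) (non-capturing group); then 3 to 6 of a character in [s-w] (captured).
Matches: at [3:21] → 'beeprajxYACkstvssw'.
`\1` in the replacement pulls in group 1's text for each match.

'5ahjxYACkstmmvv'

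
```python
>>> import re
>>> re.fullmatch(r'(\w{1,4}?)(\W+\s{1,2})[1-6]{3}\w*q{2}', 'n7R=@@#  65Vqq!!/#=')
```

None

Pattern: 1 to 4 of a word character (lazy) (captured); then one or more of a non-word character, then 1 to 2 of whitespace (captured); then exactly 3 of a character in [1-6], then zero or more of a word character, then exactly 2 of a literal 'q'.
`re.fullmatch` is like wrapping the pattern in `^…$` (in single-line mode).
Here there's no way to consume every character, so the call returns None.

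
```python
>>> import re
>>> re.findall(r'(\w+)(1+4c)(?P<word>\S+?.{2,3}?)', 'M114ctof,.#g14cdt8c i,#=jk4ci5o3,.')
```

Pattern: one or more of a word character (captured); then one or more of the literal '1', then the literal '4c' (captured); then one or more of a non-whitespace character (lazy), then 2 to 3 of any character (lazy) (captured as 'word').
Matches: at [0:8] match 'M114ctof', groups = ('M1', '14c', 'tof'); at [11:18] match 'g14cdt8', groups = ('g', '14c', 'dt8').
`findall` packs the 3 group values into a tuple for every match.

[('M1', '14c', 'tof'), ('g', '14c', 'dt8')]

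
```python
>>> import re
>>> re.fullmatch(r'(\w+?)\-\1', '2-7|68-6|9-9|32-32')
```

`\1` is not a pattern — it's the concrete string captured by group 1, re-applied verbatim.
For `fullmatch`, every character of the input must be accounted for by the pattern.
Here the pattern can't cover the whole string, so the call returns None.

None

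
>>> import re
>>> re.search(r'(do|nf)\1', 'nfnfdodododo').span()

(0, 4)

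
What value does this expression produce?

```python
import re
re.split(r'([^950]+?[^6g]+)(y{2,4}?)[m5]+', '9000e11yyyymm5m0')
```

['9000', 'e11yy', 'yy', '0']

The group in the pattern means `split` returns the separators' captures alongside the pieces.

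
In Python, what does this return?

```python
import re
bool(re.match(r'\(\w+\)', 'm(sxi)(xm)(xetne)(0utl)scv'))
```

False

`re.match` only tries the pattern at the start of the string.
Here position 0 doesn't satisfy it, so the call returns None, and `bool(None)` is False.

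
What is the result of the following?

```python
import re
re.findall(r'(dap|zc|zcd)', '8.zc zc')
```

['zc', 'zc']

Scanning left to right: at [2:4] match 'zc', group 1 = 'zc'; at [5:7] match 'zc', group 1 = 'zc'.
`findall` collects group 1 from each match (2 total).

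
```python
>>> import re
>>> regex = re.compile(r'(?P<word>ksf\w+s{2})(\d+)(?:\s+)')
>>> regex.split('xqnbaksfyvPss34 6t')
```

['xqnba', 'ksfyvPss', '34', '6t']

Pattern: the literal 'ksf', then one or more of a word character, then exactly 2 of the literal 's' (captured as 'word'); then one or more of a digit (captured); then one or more of whitespace (non-capturing group).
Matches to split on: at [5:16] → 'ksfyvPss34 '.
`re.split` interleaves the captured-group text with the surrounding fragments.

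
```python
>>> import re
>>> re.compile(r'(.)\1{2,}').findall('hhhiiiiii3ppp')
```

['h', 'i', 'p']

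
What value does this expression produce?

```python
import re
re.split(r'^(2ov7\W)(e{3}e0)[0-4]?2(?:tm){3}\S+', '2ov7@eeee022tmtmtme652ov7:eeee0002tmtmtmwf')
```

`re.split` interleaves the captured-group text with the surrounding fragments.

['', '2ov7@', 'eeee0', '']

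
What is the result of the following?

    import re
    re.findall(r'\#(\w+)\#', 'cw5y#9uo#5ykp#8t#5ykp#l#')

Scanning left to right: at [4:9] match '#9uo#', group 1 = '9uo'; at [13:17] match '#8t#', group 1 = '8t'; at [21:24] match '#l#', group 1 = 'l'.
Because there's exactly one group, `findall` drops the full match and keeps group 1 from each hit.

['9uo', '8t', 'l']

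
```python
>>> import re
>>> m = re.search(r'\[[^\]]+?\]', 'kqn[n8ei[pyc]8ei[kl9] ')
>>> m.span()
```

(3, 13)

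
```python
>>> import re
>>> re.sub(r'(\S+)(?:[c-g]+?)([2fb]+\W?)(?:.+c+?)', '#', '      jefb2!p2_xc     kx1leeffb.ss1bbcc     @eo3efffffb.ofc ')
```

This matches one or more of a non-whitespace character (captured); then one or more of a character in [c-g] (lazy) (non-capturing group); then one or more of one of [2fb], then optionally a non-word character (captured); then one or more of any character, then one or more of a literal 'c' (lazy) (non-capturing group).
Matches: at [6:59] → 'jefb2!p2_xc     kx1leeffb.ss1bbcc     @eo3efffffb.ofc'.
`sub` substitutes '#' at each match site.

'      # '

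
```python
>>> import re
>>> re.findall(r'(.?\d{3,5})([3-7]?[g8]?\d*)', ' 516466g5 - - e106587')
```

[(' 51646', '6g5'), ('e10658', '7')]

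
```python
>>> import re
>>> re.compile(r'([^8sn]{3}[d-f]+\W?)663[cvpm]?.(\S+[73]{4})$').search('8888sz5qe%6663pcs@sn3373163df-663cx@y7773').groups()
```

('163df-', '@y7773')

The match spans [24:41] → '163df-663cx@y7773'.
Captured: group 1 = '163df-', group 2 = '@y7773'.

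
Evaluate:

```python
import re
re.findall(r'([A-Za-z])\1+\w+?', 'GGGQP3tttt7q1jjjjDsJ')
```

`\1` has to match the exact text group 1 already captured.
Matches: at [0:4] match 'GGGQ', group 1 = 'G'; at [6:11] match 'tttt7', group 1 = 't'; at [13:18] match 'jjjjD', group 1 = 'j'.
`findall` collects group 1 from each match (3 total).

['G', 't', 'j']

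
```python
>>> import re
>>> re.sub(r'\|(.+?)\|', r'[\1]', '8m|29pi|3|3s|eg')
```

The replacement refers to a captured group, so each match is rewritten using its own captured text.

'8m[29pi]3[3s]eg'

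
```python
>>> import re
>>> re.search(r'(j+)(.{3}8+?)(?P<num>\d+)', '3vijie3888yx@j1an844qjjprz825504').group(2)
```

'ie38'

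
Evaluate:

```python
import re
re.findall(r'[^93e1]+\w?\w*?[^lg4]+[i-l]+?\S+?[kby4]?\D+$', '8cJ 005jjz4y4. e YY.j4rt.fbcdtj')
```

['8cJ 005jjz4y4. e YY.j4rt.fbcdtj']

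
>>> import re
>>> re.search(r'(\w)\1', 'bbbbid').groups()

('b',)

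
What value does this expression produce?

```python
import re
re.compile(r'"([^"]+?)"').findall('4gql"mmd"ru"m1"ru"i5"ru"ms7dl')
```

['mmd', 'm1', 'i5']

One capturing group, so `findall` returns just the captured substring from each match — 3 in all.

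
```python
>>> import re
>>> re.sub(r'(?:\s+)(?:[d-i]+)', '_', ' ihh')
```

'_'

This matches one or more of whitespace (non-capturing group); then one or more of a character in [d-i] (non-capturing group).
Matches: at [0:4] → ' ihh'.
Each match is replaced by '_'.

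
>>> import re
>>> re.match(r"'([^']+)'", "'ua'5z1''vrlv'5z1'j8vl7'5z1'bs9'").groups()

('ua',)

The match spans [0:4] → "'ua'".
Captured: group 1 = 'ua'.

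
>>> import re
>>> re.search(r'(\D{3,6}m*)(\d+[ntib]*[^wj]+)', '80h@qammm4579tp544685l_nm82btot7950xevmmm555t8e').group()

The match spans [2:47] → 'h@qammm4579tp544685l_nm82btot7950xevmmm555t8e'.

'h@qammm4579tp544685l_nm82btot7950xevmmm555t8e'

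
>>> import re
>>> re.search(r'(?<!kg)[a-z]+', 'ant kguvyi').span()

A negative assertion filters positions out without eating any characters.
`re.search` scans for the first position where the pattern succeeds.
The match spans [0:3] → 'ant'.

(0, 3)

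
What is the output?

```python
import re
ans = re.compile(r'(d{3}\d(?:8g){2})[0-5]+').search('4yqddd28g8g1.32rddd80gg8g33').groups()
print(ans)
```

('ddd28g8g',)

The pattern matches exactly 3 of the literal 'd', then a digit, then the literal '8g' repeated 2 times (captured); then one or more of a character in [0-5].
`search` walks the string left to right and returns the first match it finds.
The match spans [3:12] → 'ddd28g8g1'.
Captured: group 1 = 'ddd28g8g'.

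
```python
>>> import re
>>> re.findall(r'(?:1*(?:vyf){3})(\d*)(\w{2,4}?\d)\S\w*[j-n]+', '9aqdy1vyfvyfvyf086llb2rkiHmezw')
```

[('086', 'llb2')]

Pattern: zero or more of the literal '1', then the literal 'vyf' repeated 3 times (non-capturing group); then zero or more of a digit (captured); then 2 to 4 of a word character (lazy), then a digit (captured); then a non-whitespace character, then zero or more of a word character, then one or more of a character in [j-n].
Scanning left to right: at [5:27] match '1vyfvyfvyf086llb2rkiHm', groups = ('086', 'llb2').
`findall` packs the 2 group values into a tuple for every match.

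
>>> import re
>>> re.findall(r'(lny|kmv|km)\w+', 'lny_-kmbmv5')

['lny', 'km']

Walking the string: at [0:4] match 'lny_', group 1 = 'lny'; at [5:11] match 'kmbmv5', group 1 = 'km'.
`findall` collects group 1 from each match (2 total).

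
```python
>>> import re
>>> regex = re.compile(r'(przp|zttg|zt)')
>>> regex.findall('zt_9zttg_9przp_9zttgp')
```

['zt', 'zttg', 'przp', 'zttg']

The regex engine tests alternatives in the order written; an earlier branch that matches wins even if a later one would match more.
Scanning left to right: at [0:2] match 'zt', group 1 = 'zt'; at [4:8] match 'zttg', group 1 = 'zttg'; at [10:14] match 'przp', group 1 = 'przp'; at [16:20] match 'zttg', group 1 = 'zttg'.
One capturing group, so `findall` returns just the captured substring from each match — 4 in all.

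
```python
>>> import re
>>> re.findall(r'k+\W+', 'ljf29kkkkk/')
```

['kkkkk/']

Pattern: one or more of a literal 'k'; then one or more of a non-word character.
Walking the string: at [5:11] → 'kkkkk/'.
Since nothing is captured, `findall` lists the 1 matched substring directly.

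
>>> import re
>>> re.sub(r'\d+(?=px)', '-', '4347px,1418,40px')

'-px,1418,-px'

Lookahead/lookbehind check context without consuming it, so the matched span excludes the asserted characters.
Matches: at [0:4] → '4347'; at [12:14] → '40'.
`sub` substitutes '-' at each match site.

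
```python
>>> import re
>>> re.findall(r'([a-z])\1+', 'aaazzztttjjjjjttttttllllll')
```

['a', 'z', 't', 'j', 't', 'l']

`\1` is not a pattern — it's the concrete string captured by group 1, re-applied verbatim.
Walking the string: at [0:3] match 'aaa', group 1 = 'a'; at [3:6] match 'zzz', group 1 = 'z'; at [6:9] match 'ttt', group 1 = 't'; at [9:14] match 'jjjjj', group 1 = 'j'; at [14:20] match 'tttttt', group 1 = 't'; ….
`findall` collects group 1 from each match (6 total).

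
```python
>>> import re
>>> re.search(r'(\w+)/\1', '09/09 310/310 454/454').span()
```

(0, 5)

`\1` is not a pattern — it's the concrete string captured by group 1, re-applied verbatim.
`search` walks the string left to right and returns the first match it finds.
The match spans [0:5] → '09/09'.
Captured: group 1 = '09'.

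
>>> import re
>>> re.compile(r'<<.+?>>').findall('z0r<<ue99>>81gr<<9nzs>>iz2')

Walking the string: at [3:11] → '<<ue99>>'; at [15:23] → '<<9nzs>>'.
`findall` yields the raw match text (2 of them) because the pattern has no groups.

['<<ue99>>', '<<9nzs>>']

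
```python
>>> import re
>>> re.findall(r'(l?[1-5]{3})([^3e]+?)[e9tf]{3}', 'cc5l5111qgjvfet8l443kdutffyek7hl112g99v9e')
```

[('l511', '1qgjv'), ('l443', 'kdu')]

Multiple groups make `findall` return tuples — one 2-tuple for each match.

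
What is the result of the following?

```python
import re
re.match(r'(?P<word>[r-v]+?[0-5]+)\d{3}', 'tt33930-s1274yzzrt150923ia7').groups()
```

('tt33',)

Pattern: one or more of a character in [r-v] (lazy), then one or more of a character in [0-5] (captured as 'word'); then exactly 3 of a digit.
`match` is anchored at position 0; if the pattern doesn't fit there, it returns None.
The match spans [0:7] → 'tt33930'.
Captured: group 1 = 'tt33'.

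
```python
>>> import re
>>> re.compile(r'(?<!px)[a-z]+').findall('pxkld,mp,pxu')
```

The negative lookaround is zero-width — it rules out positions where the adjacent text would match, without consuming anything.
Walking the string: at [0:5] → 'pxkld'; at [6:8] → 'mp'; at [9:12] → 'pxu'.
No capturing groups, so `findall` returns the 3 full match strings.

['pxkld', 'mp', 'pxu']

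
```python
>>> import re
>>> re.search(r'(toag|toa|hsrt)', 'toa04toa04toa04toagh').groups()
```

('toa',)

The match spans [0:3] → 'toa'.
Captured: group 1 = 'toa'.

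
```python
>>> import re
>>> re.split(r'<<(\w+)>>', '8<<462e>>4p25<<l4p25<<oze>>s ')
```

['8', '462e', '4p25<<l4p25', 'oze', 's ']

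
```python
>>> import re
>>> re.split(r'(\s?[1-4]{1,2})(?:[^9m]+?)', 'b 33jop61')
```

['b', ' 33', 'op61']

Lazy quantifiers expand one character at a time until the remainder of the pattern can match.
Because the pattern has a capturing group, `split` also inserts each captured text between the pieces.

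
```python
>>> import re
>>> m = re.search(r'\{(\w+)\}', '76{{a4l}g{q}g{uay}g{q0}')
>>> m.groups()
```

('a4l',)

`re.search` tries every starting position until one works.
The match spans [3:8] → '{a4l}'.
Captured: group 1 = 'a4l'.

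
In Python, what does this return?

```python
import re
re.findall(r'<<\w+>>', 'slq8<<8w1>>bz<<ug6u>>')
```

['<<8w1>>', '<<ug6u>>']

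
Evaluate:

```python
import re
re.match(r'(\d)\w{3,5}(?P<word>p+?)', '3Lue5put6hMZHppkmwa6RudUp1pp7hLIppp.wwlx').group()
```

'3Lue5p'

Pattern: a digit (captured); then 3 to 5 of a word character; then one or more of a literal 'p' (lazy) (captured as 'word').
`match` is anchored at position 0; if the pattern doesn't fit there, it returns None.
The match spans [0:6] → '3Lue5p'.
Captured: group 1 = '3', group 2 = 'p'.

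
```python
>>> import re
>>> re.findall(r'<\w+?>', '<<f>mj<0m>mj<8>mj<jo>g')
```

['<f>', '<0m>', '<8>', '<jo>']

Walking the string: at [1:4] → '<f>'; at [6:10] → '<0m>'; at [12:15] → '<8>'; at [17:21] → '<jo>'.
`findall` yields the raw match text (4 of them) because the pattern has no groups.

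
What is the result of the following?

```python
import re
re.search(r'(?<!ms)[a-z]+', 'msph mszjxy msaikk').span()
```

The negative lookaround is zero-width — it rules out positions where the adjacent text would match, without consuming anything.
`search` walks the string left to right and returns the first match it finds.
The match spans [0:4] → 'msph'.

(0, 4)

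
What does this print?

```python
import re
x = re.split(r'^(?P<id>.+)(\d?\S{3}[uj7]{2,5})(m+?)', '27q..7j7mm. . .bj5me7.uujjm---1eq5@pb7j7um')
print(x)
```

The group in the pattern means `split` returns the separators' captures alongside the pieces.

['', '27q..7j7mm. . .bj5me7.uujjm---1eq5@p', 'b7j7u', 'm', '']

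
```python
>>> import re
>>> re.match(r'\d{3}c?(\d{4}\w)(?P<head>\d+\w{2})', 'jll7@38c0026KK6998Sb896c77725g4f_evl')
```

Pattern: exactly 3 of a digit, then optionally a literal 'c'; then exactly 4 of a digit, then a word character (captured); then one or more of a digit, then exactly 2 of a word character (captured as 'head').
`re.match` won't scan ahead — the pattern has to work from the very first character.
Here position 0 doesn't satisfy it, so the call returns None.

None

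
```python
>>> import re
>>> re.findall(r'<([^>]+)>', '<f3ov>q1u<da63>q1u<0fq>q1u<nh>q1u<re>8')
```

['f3ov', 'da63', '0fq', 'nh', 're']

Matches: at [0:6] match '<f3ov>', group 1 = 'f3ov'; at [9:15] match '<da63>', group 1 = 'da63'; at [18:23] match '<0fq>', group 1 = '0fq'; at [26:30] match '<nh>', group 1 = 'nh'; at [33:37] match '<re>', group 1 = 're'.
`findall` collects group 1 from each match (5 total).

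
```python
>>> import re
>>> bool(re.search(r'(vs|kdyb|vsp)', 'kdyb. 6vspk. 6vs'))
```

True

Unlike `match`, `search` isn't anchored — it looks for the pattern anywhere in the string.
The match spans [0:4] → 'kdyb'.
Captured: group 1 = 'kdyb'.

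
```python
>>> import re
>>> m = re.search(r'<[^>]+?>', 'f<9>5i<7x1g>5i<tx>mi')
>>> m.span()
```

(1, 4)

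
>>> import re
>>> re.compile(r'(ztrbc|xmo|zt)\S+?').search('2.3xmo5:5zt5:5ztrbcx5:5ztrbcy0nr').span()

(3, 7)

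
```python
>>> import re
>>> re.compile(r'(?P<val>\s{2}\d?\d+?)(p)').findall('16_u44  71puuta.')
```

[('  71', 'p')]

This matches exactly 2 of whitespace, then optionally a digit, then one or more of a digit (lazy) (captured as 'val'); then a literal 'p' (captured).
`findall` packs the 2 group values into a tuple for every match.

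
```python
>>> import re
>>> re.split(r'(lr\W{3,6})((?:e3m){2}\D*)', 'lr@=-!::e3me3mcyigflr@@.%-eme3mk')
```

The group in the pattern means `split` returns the separators' captures alongside the pieces.

['', 'lr@=-!::', 'e3me3mcyigflr@@.%-eme', '3mk']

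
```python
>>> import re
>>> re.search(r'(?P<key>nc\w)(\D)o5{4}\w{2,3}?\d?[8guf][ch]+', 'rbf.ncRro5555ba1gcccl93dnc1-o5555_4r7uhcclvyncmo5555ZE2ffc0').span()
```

(4, 20)

The match spans [4:20] → 'ncRro5555ba1gccc'.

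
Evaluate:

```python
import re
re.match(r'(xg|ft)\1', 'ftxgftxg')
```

None

A backreference is literal: `\1` must see the identical characters the first group matched.
With `match`, the pattern is implicitly anchored at the beginning.
Here the pattern fails at index 0, so the call returns None.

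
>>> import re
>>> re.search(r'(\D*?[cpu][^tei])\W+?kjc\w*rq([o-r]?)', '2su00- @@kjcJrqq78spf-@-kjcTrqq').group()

'spf-@-kjcTrqq'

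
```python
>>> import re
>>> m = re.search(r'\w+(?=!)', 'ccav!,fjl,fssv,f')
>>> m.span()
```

(0, 4)

Because the assertion is zero-width, the text it checks is not consumed and won't appear in the result.
The match spans [0:4] → 'ccav'.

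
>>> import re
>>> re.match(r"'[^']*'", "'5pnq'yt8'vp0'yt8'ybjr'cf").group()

"'5pnq'"

`re.match` only tries the pattern at the start of the string.
The match spans [0:6] → "'5pnq'".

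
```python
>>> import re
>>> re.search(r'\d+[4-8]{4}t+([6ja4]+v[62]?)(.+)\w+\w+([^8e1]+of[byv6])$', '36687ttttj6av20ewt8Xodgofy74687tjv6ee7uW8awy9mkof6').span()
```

The pattern matches one or more of a digit, then exactly 4 of a character in [4-8], then one or more of the literal 't'; then one or more of one of [6ja4], then the literal 'v', then optionally one of [62] (captured); then one or more of any character (captured); then one or more of a word character, then one or more of a word character; then one or more of any character except [8e1], then the literal 'of', then one of [byv6] (captured); then anchored at the end.
The match spans [0:50] → '36687ttttj6av20ewt8Xodgofy74687tjv6ee7uW8awy9mkof6'.

(0, 50)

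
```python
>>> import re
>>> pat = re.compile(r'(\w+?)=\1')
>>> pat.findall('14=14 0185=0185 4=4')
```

['14', '0185', '4']

`\1` is not a pattern — it's the concrete string captured by group 1, re-applied verbatim.
Walking the string: at [0:5] match '14=14', group 1 = '14'; at [6:15] match '0185=0185', group 1 = '0185'; at [16:19] match '4=4', group 1 = '4'.
Because there's exactly one group, `findall` drops the full match and keeps group 1 from each hit.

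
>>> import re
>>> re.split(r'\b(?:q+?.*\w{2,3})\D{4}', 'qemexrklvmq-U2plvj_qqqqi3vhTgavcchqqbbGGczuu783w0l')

['', '783w0l']

The pattern matches a word boundary (`\b`, zero-width); then one or more of a literal 'q' (lazy), then zero or more of any character, then 2 to 3 of a word character (non-capturing group); then exactly 4 of a non-digit.
Matches to split on: at [0:44] → 'qemexrklvmq-U2plvj_qqqqi3vhTgavcchqqbbGGczuu'.
Splitting on the pattern gives 2 pieces.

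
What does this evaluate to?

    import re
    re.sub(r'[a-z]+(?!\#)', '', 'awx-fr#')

'-r#'

The negative lookaround is zero-width — it rules out positions where the adjacent text would match, without consuming anything.
Matches: at [0:3] → 'awx'; at [4:5] → 'f'.
`sub` substitutes '' at each match site.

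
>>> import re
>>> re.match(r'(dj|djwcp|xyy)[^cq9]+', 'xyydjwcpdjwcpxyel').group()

'xyydjw'

`re.match` won't scan ahead — the pattern has to work from the very first character.
The match spans [0:6] → 'xyydjw'.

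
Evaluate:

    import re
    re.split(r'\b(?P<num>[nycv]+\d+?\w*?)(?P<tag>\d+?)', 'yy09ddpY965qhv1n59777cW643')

Lazy quantifiers expand one character at a time until the remainder of the pattern can match.
With a capturing group present, the delimiter's captured portion is kept in the result list.

['', 'yy0', '9', 'ddpY965qhv1n59777cW643']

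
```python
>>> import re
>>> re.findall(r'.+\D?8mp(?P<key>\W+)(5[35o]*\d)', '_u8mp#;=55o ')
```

[('#;=', '55')]

2 groups means the one result is a tuple of 2 captured strings — 1 here.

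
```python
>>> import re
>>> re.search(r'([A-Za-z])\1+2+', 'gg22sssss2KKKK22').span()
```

(0, 4)

A backreference is literal: `\1` must see the identical characters the first group matched.
`re.search` tries every starting position until one works.
The match spans [0:4] → 'gg22'.
Captured: group 1 = 'g'.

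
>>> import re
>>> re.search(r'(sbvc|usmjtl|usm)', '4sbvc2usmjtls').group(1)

`re.search` tries every starting position until one works.
The match spans [1:5] → 'sbvc'.
Captured: group 1 = 'sbvc'.

'sbvc'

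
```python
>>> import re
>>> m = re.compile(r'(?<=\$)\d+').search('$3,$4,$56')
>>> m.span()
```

(1, 2)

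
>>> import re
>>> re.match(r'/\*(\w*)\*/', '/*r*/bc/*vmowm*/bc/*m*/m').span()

(0, 5)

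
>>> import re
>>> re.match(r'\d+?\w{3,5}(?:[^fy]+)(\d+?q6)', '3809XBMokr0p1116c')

None

The pattern matches one or more of a digit (lazy), then 3 to 5 of a word character; then one or more of any character except [fy] (non-capturing group); then one or more of a digit (lazy), then the literal 'q6' (captured).
`re.match` won't scan ahead — the pattern has to work from the very first character.
Here position 0 doesn't satisfy it, so the call returns None.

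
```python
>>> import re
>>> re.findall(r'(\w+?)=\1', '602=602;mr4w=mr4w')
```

['602', 'mr4w']

`\1` is not a pattern — it's the concrete string captured by group 1, re-applied verbatim.
Scanning left to right: at [0:7] match '602=602', group 1 = '602'; at [8:17] match 'mr4w=mr4w', group 1 = 'mr4w'.
With a single group, `findall` returns only what that group captured — 2 items.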